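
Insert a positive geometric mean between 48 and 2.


GM = √(48×2) = √96 = 9.798

GM = 9.798


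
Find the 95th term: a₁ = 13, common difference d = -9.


aₙ = a₁ + (n-1)d
= 13 + (95-1)×-9
= 13 - 846
= -833

a_95 = -833


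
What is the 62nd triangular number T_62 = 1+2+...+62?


n(n+1)/2 = 62×63/2 = 3906/2 = 1953

Σk = 1953


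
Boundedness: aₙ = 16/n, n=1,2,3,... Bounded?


a₁ = 16, a₂ = 16/2, a₃ = 16/3, ...
0 < aₙ ≤ 16 for all n ≥ 1
Lower bound: 0, Upper bound: 16
The sequence IS bounded

Bounded (0 < aₙ ≤ 16)


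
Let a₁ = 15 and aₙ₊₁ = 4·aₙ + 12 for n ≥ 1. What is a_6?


Computing step by step:
a_1 = 15
a_2 = 72
a_3 = 300
a_4 = 1212
a_5 = 4860
a_6 = 19452


a_6 = 19452


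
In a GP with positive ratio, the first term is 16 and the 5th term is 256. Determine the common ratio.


r^(n-1) = aₙ/a₁
r^4 = 256/16 = 16
r = 16^(1/4)
= ±2; taking r > 0 gives r = 2

r = 2


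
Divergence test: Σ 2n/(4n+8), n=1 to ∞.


lim(n→∞) 2n/(4n+8) = 2/4 = 1/2  (divide numerator and denominator by n)
lim aₙ = 1/2 ≠ 0 → series DIVERGES

Diverges (lim aₙ = 1/2 ≠ 0)


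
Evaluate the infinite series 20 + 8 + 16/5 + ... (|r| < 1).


S∞ = a₁/(1-r) = 20/(1 - 2/5)
= 20/(3/5)
= 100/3

S∞ = 100/3


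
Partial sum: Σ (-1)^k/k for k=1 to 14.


S = -1 + 1/2 - 1/3 + 1/4 - 1/5 + 1/6 - 1/7 + 1/8 ± ...
= -0.6587
(Full series converges to -ln(2) ≈ -0.6931)

S_14 = -0.6587


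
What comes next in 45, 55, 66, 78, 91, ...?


Pattern: triangular numbers: n(n+1)/2
Terms: 45, 55, 66, 78, 91
Next term = 105

Next term = 105


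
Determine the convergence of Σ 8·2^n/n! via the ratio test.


aₙ = 8·2^n/n!
a_{n+1}/aₙ = 2^(n+1)/(n+1)! × n!/2^n  (constant 8 cancels)
= 2/(n+1)
L = lim(n→∞) 2/(n+1) = 0
L < 1 → series CONVERGES

Converges (ratio test: L = 0 < 1)


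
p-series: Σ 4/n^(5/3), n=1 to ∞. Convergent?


p-series test: Σ c/n^p converges if p > 1, diverges if p ≤ 1 (constant c > 0 doesn't affect convergence).
p = 5/3
5/3 > 1 → CONVERGES

Converges (p = 5/3 > 1)


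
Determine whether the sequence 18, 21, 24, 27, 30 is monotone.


Differences: 3, 3, 3, 3
All differences > 0 → strictly INCREASING

Monotonically increasing


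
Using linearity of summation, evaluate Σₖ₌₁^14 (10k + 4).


Σ(10k+4) = 10·Σk + 4·n
= 10·105 + 4·14
= 1050 + 56 = 1106

Σ = 1106


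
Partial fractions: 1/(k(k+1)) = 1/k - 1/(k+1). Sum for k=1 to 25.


1/(k(k+1)) = 1/k - 1/(k+1) (partial fractions)
Telescoping: Σ = 1 - 1/26 = 25/26

Sum = 25/26


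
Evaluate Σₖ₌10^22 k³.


Σₖ₌10^22 k³ = [22·23/2]² − [9·10/2]²
= 64009 − 2025 = 61984

Σk³ = 61984


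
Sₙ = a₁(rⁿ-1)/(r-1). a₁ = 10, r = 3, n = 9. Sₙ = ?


Sₙ = 10×(3^9 - 1)/(3 - 1)
= 10×(19683 - 1)/2
= 10×19682/2
= 98410

S_9 = 98410


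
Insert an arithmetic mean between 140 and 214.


AM = (140 + 214)/2 = 354/2 = 177

AM = 177


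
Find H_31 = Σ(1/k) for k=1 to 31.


H_31 = 1/1 + 1/2 + 1/3 + ... + 1/31
= 290774257297357/72201776446800
≈ 4.0272

H_31 = 290774257297357/72201776446800 ≈ 4.0272


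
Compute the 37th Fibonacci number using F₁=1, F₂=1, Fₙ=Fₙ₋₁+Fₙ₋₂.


Fibonacci sequence: 1, 1, 2, 3, 5, 8, 13, 21, 34, 55, 89, ...
F(37) = 24157817

F(37) = 24157817


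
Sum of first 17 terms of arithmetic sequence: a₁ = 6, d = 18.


aₙ = 6 + (17-1)×18 = 294
Sₙ = n(a₁+aₙ)/2 = 17×(6+294)/2
= 17×300/2 = 2550

S_17 = 2550


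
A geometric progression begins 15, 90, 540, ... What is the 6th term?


aₙ = a₁·r^(n-1)
= 15×6^5
= 15×7776
= 116640

a_6 = 116640


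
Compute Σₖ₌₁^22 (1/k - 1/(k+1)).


Telescoping: adjacent terms cancel.
= 1/1 - 1/23
= 1 - 1/23 = 22/23

Sum = 22/23


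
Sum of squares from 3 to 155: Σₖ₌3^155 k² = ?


Σₖ₌3^155 k² = Σₖ₌₁^155 k² − Σₖ₌₁^2 k²
= 155·156·311/6 − 2·3·5/6
= 1253330 − 5 = 1253325

Σk² = 1253325


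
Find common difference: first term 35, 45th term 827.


d = (aₙ - a₁)/(n-1)
= (827 - 35)/(45-1)
= 792/44 = 18

d = 18


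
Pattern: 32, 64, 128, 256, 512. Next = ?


Pattern: powers of 2: 2ⁿ
Terms: 32, 64, 128, 256, 512
Next term = 1024

Next term = 1024


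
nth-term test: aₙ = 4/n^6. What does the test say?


lim(n→∞) 4/n^6 = 0
lim aₙ = 0 → nth-term test is INCONCLUSIVE
(Need other tests; this is actually a convergent p-series with p=6 > 1)

Inconclusive (lim aₙ = 0; need another test)


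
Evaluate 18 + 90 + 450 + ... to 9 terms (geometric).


Sₙ = 18×(5^9 - 1)/(5 - 1)
= 18×(1953125 - 1)/4
= 18×1953124/4
= 8789058

S_9 = 8789058


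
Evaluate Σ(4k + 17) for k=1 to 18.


Σ(4k+17) = 4·Σk + 17·n
= 4·171 + 17·18
= 684 + 306 = 990

Σ = 990


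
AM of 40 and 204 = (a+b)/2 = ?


AM = (40 + 204)/2 = 244/2 = 122

AM = 122


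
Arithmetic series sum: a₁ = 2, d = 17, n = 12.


aₙ = 2 + (12-1)×17 = 189
Sₙ = n(a₁+aₙ)/2 = 12×(2+189)/2
= 12×191/2 = 1146

S_12 = 1146


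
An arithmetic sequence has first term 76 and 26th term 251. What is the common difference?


d = (aₙ - a₁)/(n-1)
= (251 - 76)/(26-1)
= 175/25 = 7

d = 7


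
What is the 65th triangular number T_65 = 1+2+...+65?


n(n+1)/2 = 65×66/2 = 4290/2 = 2145

Σk = 2145


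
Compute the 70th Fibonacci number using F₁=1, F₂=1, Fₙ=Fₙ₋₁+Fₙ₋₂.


Fibonacci sequence: 1, 1, 2, 3, 5, 8, 13, 21, 34, 55, 89, ...
F(70) = 190392490709135

F(70) = 190392490709135


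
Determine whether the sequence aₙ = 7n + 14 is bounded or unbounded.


aₙ = 7n + 14 → as n→∞, aₙ→∞
No finite upper bound exists
The sequence is UNBOUNDED

Unbounded (aₙ → ∞ as n → ∞)


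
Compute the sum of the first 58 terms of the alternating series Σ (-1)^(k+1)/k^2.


S = 1 - 1/4 + 1/9 - 1/16 + 1/25 - 1/36 + 1/49 - 1/64 ± ...
= 0.8223
(Full series converges to +π²/12 ≈ +0.8225)

S_58 = 0.8223


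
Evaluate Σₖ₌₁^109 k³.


n(n+1)/2 = 109×110/2 = 5995
Σk³ = 5995² = 35940025

Σk³ = 35940025


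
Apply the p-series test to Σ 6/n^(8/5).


p-series test: Σ c/n^p converges if p > 1, diverges if p ≤ 1 (constant c > 0 doesn't affect convergence).
p = 8/5
8/5 > 1 → CONVERGES

Converges (p = 8/5 > 1)


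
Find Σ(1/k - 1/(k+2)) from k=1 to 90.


Telescoping with gap 2: two head and two tail terms survive.
= (1 + 1/2) - (1/91 + 1/92)
= 3/2 - 1/91 - 1/92 = 12375/8372

Sum = 12375/8372


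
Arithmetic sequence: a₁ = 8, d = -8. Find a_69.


aₙ = a₁ + (n-1)d
= 8 + (69-1)×-8
= 8 - 544
= -536

a_69 = -536


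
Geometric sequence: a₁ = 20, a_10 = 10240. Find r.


r^(n-1) = aₙ/a₁
r^9 = 10240/20 = 512
r = 512^(1/9)
= 2

r = 2


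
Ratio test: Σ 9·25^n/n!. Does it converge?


aₙ = 9·25^n/n!
a_{n+1}/aₙ = 25^(n+1)/(n+1)! × n!/25^n  (constant 9 cancels)
= 25/(n+1)
L = lim(n→∞) 25/(n+1) = 0
L < 1 → series CONVERGES

Converges (ratio test: L = 0 < 1)


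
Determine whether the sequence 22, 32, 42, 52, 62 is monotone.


Differences: 10, 10, 10, 10
All differences > 0 → strictly INCREASING

Monotonically increasing


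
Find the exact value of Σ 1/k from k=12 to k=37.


Σₖ₌12^37 1/k = 1/12 + 1/13 + 1/14 + ... + 1/37
= 901969934628929/763275922437600
≈ 1.1817

Sum = 901969934628929/763275922437600 ≈ 1.1817


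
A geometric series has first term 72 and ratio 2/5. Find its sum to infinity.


S∞ = a₁/(1-r) = 72/(1 - 2/5)
= 72/(3/5)
= 120

S∞ = 120


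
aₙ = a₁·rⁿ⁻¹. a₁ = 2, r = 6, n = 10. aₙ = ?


aₙ = a₁·r^(n-1)
= 2×6^9
= 2×10077696
= 20155392

a_10 = 20155392


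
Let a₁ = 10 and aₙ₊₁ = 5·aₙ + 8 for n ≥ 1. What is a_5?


Computing step by step:
a_1 = 10
a_2 = 58
a_3 = 298
a_4 = 1498
a_5 = 7498


a_5 = 7498


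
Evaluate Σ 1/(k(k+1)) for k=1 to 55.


1/(k(k+1)) = 1/k - 1/(k+1) (partial fractions)
Telescoping: Σ = 1 - 1/56 = 55/56

Sum = 55/56


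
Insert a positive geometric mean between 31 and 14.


GM = √(31×14) = √434 = 20.8327

GM = 20.8327


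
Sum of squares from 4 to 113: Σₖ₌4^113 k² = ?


Σₖ₌4^113 k² = Σₖ₌₁^113 k² − Σₖ₌₁^3 k²
= 113·114·227/6 − 3·4·7/6
= 487369 − 14 = 487355

Σk² = 487355


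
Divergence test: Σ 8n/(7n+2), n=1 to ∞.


lim(n→∞) 8n/(7n+2) = 8/7 = 8/7  (divide numerator and denominator by n)
lim aₙ = 8/7 ≠ 0 → series DIVERGES

Diverges (lim aₙ = 8/7 ≠ 0)


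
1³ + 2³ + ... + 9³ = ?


n(n+1)/2 = 9×10/2 = 45
Σk³ = 45² = 2025

Σk³ = 2025


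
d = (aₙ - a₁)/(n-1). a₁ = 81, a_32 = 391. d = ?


d = (aₙ - a₁)/(n-1)
= (391 - 81)/(32-1)
= 310/31 = 10

d = 10


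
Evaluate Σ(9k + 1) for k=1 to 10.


Σ(9k+1) = 9·Σk + 1·n
= 9·55 + 1·10
= 495 + 10 = 505

Σ = 505


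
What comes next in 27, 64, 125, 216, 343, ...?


Pattern: perfect cubes: n³
Terms: 27, 64, 125, 216, 343
Next term = 512

Next term = 512


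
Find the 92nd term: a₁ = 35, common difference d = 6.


aₙ = a₁ + (n-1)d
= 35 + (92-1)×6
= 35 + 546
= 581

a_92 = 581


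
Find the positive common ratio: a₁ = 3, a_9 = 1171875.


r^(n-1) = aₙ/a₁
r^8 = 1171875/3 = 390625
r = 390625^(1/8)
= ±5; taking r > 0 gives r = 5

r = 5


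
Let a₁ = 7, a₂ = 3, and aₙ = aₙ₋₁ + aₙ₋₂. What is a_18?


Computing iteratively: 7, 3, 10, 13, 23, 36, 59, 95, 154, 249, 403, 652, ...
a_18 = 11700

a_18 = 11700


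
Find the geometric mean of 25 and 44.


GM = √(25×44) = √1100 = 33.1662

GM = 33.1662


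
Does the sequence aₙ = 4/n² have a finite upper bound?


a₁ = 4, a₂ = 4/4, a₃ = 4/9, ...
0 < aₙ ≤ 4 for all n ≥ 1
The sequence IS bounded

Bounded (0 < aₙ ≤ 4)


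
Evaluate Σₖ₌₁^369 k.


n(n+1)/2 = 369×370/2 = 136530/2 = 68265

Σk = 68265


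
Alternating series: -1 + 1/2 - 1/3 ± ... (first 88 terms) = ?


S = -1 + 1/2 - 1/3 + 1/4 - 1/5 + 1/6 - 1/7 + 1/8 ± ...
= -0.6875
(Full series converges to -ln(2) ≈ -0.6931)

S_88 = -0.6875


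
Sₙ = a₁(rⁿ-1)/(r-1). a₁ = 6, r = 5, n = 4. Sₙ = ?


Sₙ = 6×(5^4 - 1)/(5 - 1)
= 6×(625 - 1)/4
= 6×624/4
= 936

S_4 = 936


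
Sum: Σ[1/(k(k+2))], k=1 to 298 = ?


1/(k(k+2)) = (1/2)·(1/k - 1/(k+2)) (partial fractions)
Telescoping: Σ = (1/2)·(1 + 1/2 - 1/299 - 1/300) = 133951/179400

Sum = 133951/179400


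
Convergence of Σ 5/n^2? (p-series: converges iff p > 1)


p-series test: Σ c/n^p converges if p > 1, diverges if p ≤ 1 (constant c > 0 doesn't affect convergence).
p = 2
2 > 1 → CONVERGES

Converges (p = 2 > 1)


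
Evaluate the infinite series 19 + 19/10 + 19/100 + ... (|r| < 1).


S∞ = a₁/(1-r) = 19/(1 - 1/10)
= 19/(9/10)
= 190/9

S∞ = 190/9


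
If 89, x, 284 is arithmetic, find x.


AM = (89 + 284)/2 = 373/2 = 186.5

AM = 186.5


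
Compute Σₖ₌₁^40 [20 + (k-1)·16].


aₙ = 20 + (40-1)×16 = 644
Sₙ = n(a₁+aₙ)/2 = 40×(20+644)/2
= 40×664/2 = 13280

S_40 = 13280


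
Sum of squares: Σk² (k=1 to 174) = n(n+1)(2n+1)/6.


n = 174
n(n+1)(2n+1)/6 = 174×175×349/6
= 10627050/6 = 1771175

Σk² = 1771175


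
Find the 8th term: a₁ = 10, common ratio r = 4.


aₙ = a₁·r^(n-1)
= 10×4^7
= 10×16384
= 163840

a_8 = 163840


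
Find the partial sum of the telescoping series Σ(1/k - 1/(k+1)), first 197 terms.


Telescoping: adjacent terms cancel.
= 1/1 - 1/198
= 1 - 1/198 = 197/198

Sum = 197/198


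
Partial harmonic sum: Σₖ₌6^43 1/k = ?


Σₖ₌6^43 1/k = 1/6 + 1/7 + 1/8 + ... + 1/43
= 252819946339770257/122332313750680800
≈ 2.0667

Sum = 252819946339770257/122332313750680800 ≈ 2.0667


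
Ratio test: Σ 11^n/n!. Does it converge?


aₙ = 11^n/n!
a_{n+1}/aₙ = 11^(n+1)/(n+1)! × n!/11^n
= 11/(n+1)
L = lim(n→∞) 11/(n+1) = 0
L < 1 → series CONVERGES

Converges (ratio test: L = 0 < 1)


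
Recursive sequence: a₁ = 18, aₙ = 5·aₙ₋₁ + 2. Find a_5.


Computing step by step:
a_1 = 18
a_2 = 92
a_3 = 462
a_4 = 2312
a_5 = 11562


a_5 = 11562


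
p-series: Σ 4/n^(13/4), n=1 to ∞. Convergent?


p-series test: Σ c/n^p converges if p > 1, diverges if p ≤ 1 (constant c > 0 doesn't affect convergence).
p = 13/4
13/4 > 1 → CONVERGES

Converges (p = 13/4 > 1)


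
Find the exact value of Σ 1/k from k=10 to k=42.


Σₖ₌10^42 1/k = 1/10 + 1/11 + 1/12 + ... + 1/42
= 29827525245202793/19914562703599200
≈ 1.4978

Sum = 29827525245202793/19914562703599200 ≈ 1.4978


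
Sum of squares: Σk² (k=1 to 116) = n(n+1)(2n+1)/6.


n = 116
n(n+1)(2n+1)/6 = 116×117×233/6
= 3162276/6 = 527046

Σk² = 527046


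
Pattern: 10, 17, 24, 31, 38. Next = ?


Pattern: arithmetic (d=7)
Terms: 10, 17, 24, 31, 38
Next term = 45

Next term = 45


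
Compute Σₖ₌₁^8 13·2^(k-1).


Sₙ = 13×(2^8 - 1)/(2 - 1)
= 13×(256 - 1)/1
= 13×255/1
= 3315

S_8 = 3315


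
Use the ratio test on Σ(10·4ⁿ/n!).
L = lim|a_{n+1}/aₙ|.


aₙ = 10·4^n/n!
a_{n+1}/aₙ = 4^(n+1)/(n+1)! × n!/4^n  (constant 10 cancels)
= 4/(n+1)
L = lim(n→∞) 4/(n+1) = 0
L < 1 → series CONVERGES

Converges (ratio test: L = 0 < 1)


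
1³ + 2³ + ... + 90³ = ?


n(n+1)/2 = 90×91/2 = 4095
Σk³ = 4095² = 16769025

Σk³ = 16769025


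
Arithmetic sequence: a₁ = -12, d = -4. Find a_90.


aₙ = a₁ + (n-1)d
= -12 + (90-1)×-4
= -12 - 356
= -368

a_90 = -368


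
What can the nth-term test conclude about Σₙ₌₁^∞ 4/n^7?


lim(n→∞) 4/n^7 = 0
lim aₙ = 0 → nth-term test is INCONCLUSIVE
(Need other tests; this is actually a convergent p-series with p=7 > 1)

Inconclusive (lim aₙ = 0; need another test)


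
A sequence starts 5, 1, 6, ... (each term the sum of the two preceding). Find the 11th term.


Computing iteratively: 5, 1, 6, 7, 13, 20, 33, 53, 86, 139, 225
a_11 = 225

a_11 = 225


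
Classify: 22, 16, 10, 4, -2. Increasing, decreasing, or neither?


Differences: -6, -6, -6, -6
All differences < 0 → strictly DECREASING

Monotonically decreasing


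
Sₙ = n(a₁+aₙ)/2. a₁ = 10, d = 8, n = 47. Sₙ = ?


aₙ = 10 + (47-1)×8 = 378
Sₙ = n(a₁+aₙ)/2 = 47×(10+378)/2
= 47×388/2 = 9118

S_47 = 9118


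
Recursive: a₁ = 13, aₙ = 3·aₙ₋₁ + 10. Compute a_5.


Computing step by step:
a_1 = 13
a_2 = 49
a_3 = 157
a_4 = 481
a_5 = 1453


a_5 = 1453


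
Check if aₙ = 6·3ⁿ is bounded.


aₙ = 6·3ⁿ → as n→∞, aₙ→∞ (since base 3 > 1)
No finite upper bound exists
The sequence is UNBOUNDED

Unbounded (aₙ → ∞ as n → ∞)


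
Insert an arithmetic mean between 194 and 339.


AM = (194 + 339)/2 = 533/2 = 266.5

AM = 266.5


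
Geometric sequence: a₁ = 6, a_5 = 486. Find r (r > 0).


r^(n-1) = aₙ/a₁
r^4 = 486/6 = 81
r = 81^(1/4)
= ±3; taking r > 0 gives r = 3

r = 3


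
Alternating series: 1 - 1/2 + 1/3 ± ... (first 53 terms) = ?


S = 1 - 1/2 + 1/3 - 1/4 + 1/5 - 1/6 + 1/7 - 1/8 ± ...
= 0.7025
(Full series converges to +ln(2) ≈ +0.6931)

S_53 = 0.7025


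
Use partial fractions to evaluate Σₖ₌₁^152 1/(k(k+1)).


1/(k(k+1)) = 1/k - 1/(k+1) (partial fractions)
Telescoping: Σ = 1 - 1/153 = 152/153

Sum = 152/153


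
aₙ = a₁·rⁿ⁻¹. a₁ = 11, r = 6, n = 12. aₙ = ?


aₙ = a₁·r^(n-1)
= 11×6^11
= 11×362797056
= 3990767616

a_12 = 3990767616


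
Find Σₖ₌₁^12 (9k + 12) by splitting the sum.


Σ(9k+12) = 9·Σk + 12·n
= 9·78 + 12·12
= 702 + 144 = 846

Σ = 846


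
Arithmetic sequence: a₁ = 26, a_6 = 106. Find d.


d = (aₙ - a₁)/(n-1)
= (106 - 26)/(6-1)
= 80/5 = 16

d = 16


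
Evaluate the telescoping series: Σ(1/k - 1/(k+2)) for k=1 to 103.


Telescoping with gap 2: two head and two tail terms survive.
= (1 + 1/2) - (1/104 + 1/105)
= 3/2 - 1/104 - 1/105 = 16171/10920

Sum = 16171/10920


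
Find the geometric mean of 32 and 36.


GM = √(32×36) = √1152 = 33.9411

GM = 33.9411


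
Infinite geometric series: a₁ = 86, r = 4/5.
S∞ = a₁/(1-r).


S∞ = a₁/(1-r) = 86/(1 - 4/5)
= 86/(1/5)
= 430

S∞ = 430


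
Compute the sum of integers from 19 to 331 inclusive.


Σₖ₌19^331 k = Σₖ₌₁^331 k − Σₖ₌₁^18 k
= 331·332/2 − 18·19/2
= 54946 − 171 = 54775

Σk = 54775


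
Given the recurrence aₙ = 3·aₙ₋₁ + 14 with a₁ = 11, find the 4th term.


Computing step by step:
a_1 = 11
a_2 = 47
a_3 = 155
a_4 = 479


a_4 = 479


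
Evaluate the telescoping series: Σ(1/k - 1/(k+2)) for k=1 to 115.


Telescoping with gap 2: two head and two tail terms survive.
= (1 + 1/2) - (1/116 + 1/117)
= 3/2 - 1/116 - 1/117 = 20125/13572

Sum = 20125/13572


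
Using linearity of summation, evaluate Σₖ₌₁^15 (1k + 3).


Σ(1k+3) = 1·Σk + 3·n
= 1·120 + 3·15
= 120 + 45 = 165

Σ = 165


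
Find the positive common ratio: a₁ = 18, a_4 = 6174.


r^(n-1) = aₙ/a₁
r^3 = 6174/18 = 343
r = 343^(1/3)
= 7

r = 7


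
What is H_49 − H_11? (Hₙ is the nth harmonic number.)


Σₖ₌12^49 1/k = 1/12 + 1/13 + 1/14 + ... + 1/49
= 4522522398000006949811/3099044504245996706400
≈ 1.4593

Sum = 4522522398000006949811/3099044504245996706400 ≈ 1.4593


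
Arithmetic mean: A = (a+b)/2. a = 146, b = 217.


AM = (146 + 217)/2 = 363/2 = 181.5

AM = 181.5


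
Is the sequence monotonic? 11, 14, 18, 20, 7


Differences: 3, 4, 2, -13
Difference at position 1 is +3 (> 0) but position 4 is -13 (< 0) — sequence both rises and falls
→ NOT monotonic

Not monotonic


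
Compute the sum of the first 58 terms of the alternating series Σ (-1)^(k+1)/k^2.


S = 1 - 1/4 + 1/9 - 1/16 + 1/25 - 1/36 + 1/49 - 1/64 ± ...
= 0.8223
(Full series converges to +π²/12 ≈ +0.8225)

S_58 = 0.8223


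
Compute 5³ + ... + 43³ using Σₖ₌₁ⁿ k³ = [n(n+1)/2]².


Σₖ₌5^43 k³ = [43·44/2]² − [4·5/2]²
= 894916 − 100 = 894816

Σk³ = 894816


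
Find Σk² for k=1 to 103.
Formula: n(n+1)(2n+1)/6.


n = 103
n(n+1)(2n+1)/6 = 103×104×207/6
= 2217384/6 = 369564

Σk² = 369564


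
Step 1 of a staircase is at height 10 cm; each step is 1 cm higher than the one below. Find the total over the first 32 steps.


aₙ = 10 + (32-1)×1 = 41
Sₙ = n(a₁+aₙ)/2 = 32×(10+41)/2
= 32×51/2 = 816

S_32 = 816


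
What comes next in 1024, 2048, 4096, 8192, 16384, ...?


Pattern: powers of 2: 2ⁿ
Terms: 1024, 2048, 4096, 8192, 16384
Next term = 32768

Next term = 32768


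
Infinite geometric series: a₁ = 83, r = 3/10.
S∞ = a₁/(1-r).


S∞ = a₁/(1-r) = 83/(1 - 3/10)
= 83/(7/10)
= 830/7

S∞ = 830/7


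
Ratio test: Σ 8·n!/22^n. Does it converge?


aₙ = 8·n!/22^n
a_{n+1}/aₙ = (n+1)!/22^(n+1) × 22^n/n!  (constant 8 cancels)
= (n+1)/22
L = lim(n→∞) (n+1)/22 = ∞
L > 1 → series DIVERGES

Diverges (ratio test: L = ∞ > 1)


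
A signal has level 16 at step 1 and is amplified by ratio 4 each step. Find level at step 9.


aₙ = a₁·r^(n-1)
= 16×4^8
= 16×65536
= 1048576

a_9 = 1048576


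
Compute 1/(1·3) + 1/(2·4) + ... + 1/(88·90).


1/(k(k+2)) = (1/2)·(1/k - 1/(k+2)) (partial fractions)
Telescoping: Σ = (1/2)·(1 + 1/2 - 1/89 - 1/90) = 2959/4005

Sum = 2959/4005


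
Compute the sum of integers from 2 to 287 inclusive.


Σₖ₌2^287 k = Σₖ₌₁^287 k − Σₖ₌₁^1 k
= 287·288/2 − 1·2/2
= 41328 − 1 = 41327

Σk = 41327


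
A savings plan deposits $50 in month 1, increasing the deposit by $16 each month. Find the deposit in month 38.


aₙ = a₁ + (n-1)d
= 50 + (38-1)×16
= 50 + 592
= 642

a_38 = 642


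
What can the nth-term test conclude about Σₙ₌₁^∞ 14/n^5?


lim(n→∞) 14/n^5 = 0
lim aₙ = 0 → nth-term test is INCONCLUSIVE
(Need other tests; this is actually a convergent p-series with p=5 > 1)

Inconclusive (lim aₙ = 0; need another test)


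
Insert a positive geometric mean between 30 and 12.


GM = √(30×12) = √360 = 18.9737

GM = 18.9737


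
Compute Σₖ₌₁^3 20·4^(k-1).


Sₙ = 20×(4^3 - 1)/(4 - 1)
= 20×(64 - 1)/3
= 20×63/3
= 420

S_3 = 420


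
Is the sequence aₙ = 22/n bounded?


a₁ = 22, a₂ = 22/2, a₃ = 22/3, ...
0 < aₙ ≤ 22 for all n ≥ 1
Lower bound: 0, Upper bound: 22
The sequence IS bounded

Bounded (0 < aₙ ≤ 22)


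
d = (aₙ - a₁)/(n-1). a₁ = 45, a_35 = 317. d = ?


d = (aₙ - a₁)/(n-1)
= (317 - 45)/(35-1)
= 272/34 = 8

d = 8


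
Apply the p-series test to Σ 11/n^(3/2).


p-series test: Σ c/n^p converges if p > 1, diverges if p ≤ 1 (constant c > 0 doesn't affect convergence).
p = 3/2
3/2 > 1 → CONVERGES

Converges (p = 3/2 > 1)


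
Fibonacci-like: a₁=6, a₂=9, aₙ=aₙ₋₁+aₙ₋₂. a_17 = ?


Computing iteratively: 6, 9, 15, 24, 39, 63, 102, 165, 267, 432, 699, 1131, ...
a_17 = 12543

a_17 = 12543


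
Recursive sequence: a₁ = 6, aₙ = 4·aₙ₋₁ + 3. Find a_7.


Computing step by step:
a_1 = 6
a_2 = 27
a_3 = 111
a_4 = 447
a_5 = 1791
a_6 = 7167
a_7 = 28671


a_7 = 28671


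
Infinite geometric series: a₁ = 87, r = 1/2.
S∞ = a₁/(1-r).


S∞ = a₁/(1-r) = 87/(1 - 1/2)
= 87/(1/2)
= 174

S∞ = 174


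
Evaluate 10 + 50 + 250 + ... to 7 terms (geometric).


Sₙ = 10×(5^7 - 1)/(5 - 1)
= 10×(78125 - 1)/4
= 10×78124/4
= 195310

S_7 = 195310


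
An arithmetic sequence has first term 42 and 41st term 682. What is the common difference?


d = (aₙ - a₁)/(n-1)
= (682 - 42)/(41-1)
= 640/40 = 16

d = 16


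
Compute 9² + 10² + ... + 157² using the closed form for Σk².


Σₖ₌9^157 k² = Σₖ₌₁^157 k² − Σₖ₌₁^8 k²
= 157·158·315/6 − 8·9·17/6
= 1302315 − 204 = 1302111

Σk² = 1302111


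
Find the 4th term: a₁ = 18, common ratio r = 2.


aₙ = a₁·r^(n-1)
= 18×2^3
= 18×8
= 144

a_4 = 144


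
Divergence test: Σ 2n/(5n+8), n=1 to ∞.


lim(n→∞) 2n/(5n+8) = 2/5 = 2/5  (divide numerator and denominator by n)
lim aₙ = 2/5 ≠ 0 → series DIVERGES

Diverges (lim aₙ = 2/5 ≠ 0)


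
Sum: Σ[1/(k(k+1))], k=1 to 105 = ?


1/(k(k+1)) = 1/k - 1/(k+1) (partial fractions)
Telescoping: Σ = 1 - 1/106 = 105/106

Sum = 105/106


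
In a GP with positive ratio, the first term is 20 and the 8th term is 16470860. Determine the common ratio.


r^(n-1) = aₙ/a₁
r^7 = 16470860/20 = 823543
r = 823543^(1/7)
= 7

r = 7


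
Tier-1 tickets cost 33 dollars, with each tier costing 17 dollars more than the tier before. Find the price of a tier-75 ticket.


aₙ = a₁ + (n-1)d
= 33 + (75-1)×17
= 33 + 1258
= 1291

a_75 = 1291


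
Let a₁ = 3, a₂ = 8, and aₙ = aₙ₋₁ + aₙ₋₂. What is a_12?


Computing iteratively: 3, 8, 11, 19, 30, 49, 79, 128, 207, 335, 542, 877
a_12 = 877

a_12 = 877


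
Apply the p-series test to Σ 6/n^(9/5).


p-series test: Σ c/n^p converges if p > 1, diverges if p ≤ 1 (constant c > 0 doesn't affect convergence).
p = 9/5
9/5 > 1 → CONVERGES

Converges (p = 9/5 > 1)


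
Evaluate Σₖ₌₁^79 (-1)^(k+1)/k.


S = 1 - 1/2 + 1/3 - 1/4 + 1/5 - 1/6 + 1/7 - 1/8 ± ...
= 0.6994
(Full series converges to +ln(2) ≈ +0.6931)

S_79 = 0.6994


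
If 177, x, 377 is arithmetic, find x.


AM = (177 + 377)/2 = 554/2 = 277

AM = 277


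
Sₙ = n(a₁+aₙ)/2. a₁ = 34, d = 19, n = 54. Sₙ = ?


aₙ = 34 + (54-1)×19 = 1041
Sₙ = n(a₁+aₙ)/2 = 54×(34+1041)/2
= 54×1075/2 = 29025

S_54 = 29025


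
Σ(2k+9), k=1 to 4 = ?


Σ(2k+9) = 2·Σk + 9·n
= 2·10 + 9·4
= 20 + 36 = 56

Σ = 56


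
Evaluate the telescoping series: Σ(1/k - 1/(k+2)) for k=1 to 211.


Telescoping with gap 2: two head and two tail terms survive.
= (1 + 1/2) - (1/212 + 1/213)
= 3/2 - 1/212 - 1/213 = 67309/45156

Sum = 67309/45156


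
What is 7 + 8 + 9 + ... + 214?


Σₖ₌7^214 k = Σₖ₌₁^214 k − Σₖ₌₁^6 k
= 214·215/2 − 6·7/2
= 23005 − 21 = 22984

Σk = 22984


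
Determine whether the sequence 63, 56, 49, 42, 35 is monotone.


Differences: -7, -7, -7, -7
All differences < 0 → strictly DECREASING

Monotonically decreasing


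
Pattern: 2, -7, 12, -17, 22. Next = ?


Pattern: alternating sign, magnitude arithmetic (d=5)
Terms: 2, -7, 12, -17, 22
Next term = -27

Next term = -27


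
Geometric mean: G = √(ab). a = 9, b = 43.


GM = √(9×43) = √387 = 19.6723

GM = 19.6723


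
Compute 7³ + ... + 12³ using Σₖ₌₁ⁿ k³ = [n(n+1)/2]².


Σₖ₌7^12 k³ = [12·13/2]² − [6·7/2]²
= 6084 − 441 = 5643

Σk³ = 5643


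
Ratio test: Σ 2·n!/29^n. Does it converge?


aₙ = 2·n!/29^n
a_{n+1}/aₙ = (n+1)!/29^(n+1) × 29^n/n!  (constant 2 cancels)
= (n+1)/29
L = lim(n→∞) (n+1)/29 = ∞
L > 1 → series DIVERGES

Diverges (ratio test: L = ∞ > 1)


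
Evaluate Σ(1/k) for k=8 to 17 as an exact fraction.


Σₖ₌8^17 1/k = 1/8 + 1/9 + 1/10 + 1/11 + 1/12 + 1/13 + 1/14 + 1/15 + 1/16 + 1/17
= 2074783/2450448
≈ 0.8467

Sum = 2074783/2450448 ≈ 0.8467


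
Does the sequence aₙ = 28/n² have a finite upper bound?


a₁ = 28, a₂ = 28/4, a₃ = 28/9, ...
0 < aₙ ≤ 28 for all n ≥ 1
The sequence IS bounded

Bounded (0 < aₙ ≤ 28)


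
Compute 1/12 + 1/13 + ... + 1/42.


Σₖ₌12^42 1/k = 1/12 + 1/13 + 1/14 + ... + 1/42
= 286282196019672403/219060189739591200
≈ 1.3069

Sum = 286282196019672403/219060189739591200 ≈ 1.3069


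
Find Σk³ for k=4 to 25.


Σₖ₌4^25 k³ = [25·26/2]² − [3·4/2]²
= 105625 − 36 = 105589

Σk³ = 105589


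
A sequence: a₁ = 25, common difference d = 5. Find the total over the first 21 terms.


aₙ = 25 + (21-1)×5 = 125
Sₙ = n(a₁+aₙ)/2 = 21×(25+125)/2
= 21×150/2 = 1575

S_21 = 1575


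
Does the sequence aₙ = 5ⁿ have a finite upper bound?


aₙ = 5ⁿ → as n→∞, aₙ→∞ (since base 5 > 1)
No finite upper bound exists
The sequence is UNBOUNDED

Unbounded (aₙ → ∞ as n → ∞)


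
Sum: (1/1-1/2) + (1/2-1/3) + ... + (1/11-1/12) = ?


Telescoping: adjacent terms cancel.
= 1/1 - 1/12
= 1 - 1/12 = 11/12

Sum = 11/12


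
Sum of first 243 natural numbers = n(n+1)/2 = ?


n(n+1)/2 = 243×244/2 = 59292/2 = 29646

Σk = 29646


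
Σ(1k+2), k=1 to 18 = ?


Σ(1k+2) = 1·Σk + 2·n
= 1·171 + 2·18
= 171 + 36 = 207

Σ = 207


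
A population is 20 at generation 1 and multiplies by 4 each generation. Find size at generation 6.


aₙ = a₁·r^(n-1)
= 20×4^5
= 20×1024
= 20480

a_6 = 20480


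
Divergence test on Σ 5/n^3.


lim(n→∞) 5/n^3 = 0
lim aₙ = 0 → nth-term test is INCONCLUSIVE
(Need other tests; this is actually a convergent p-series with p=3 > 1)

Inconclusive (lim aₙ = 0; need another test)


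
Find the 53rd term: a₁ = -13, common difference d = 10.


aₙ = a₁ + (n-1)d
= -13 + (53-1)×10
= -13 + 520
= 507

a_53 = 507


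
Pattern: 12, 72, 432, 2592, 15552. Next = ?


Pattern: geometric (r=6)
Terms: 12, 72, 432, 2592, 15552
Next term = 93312

Next term = 93312


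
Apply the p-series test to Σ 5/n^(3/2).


p-series test: Σ c/n^p converges if p > 1, diverges if p ≤ 1 (constant c > 0 doesn't affect convergence).
p = 3/2
3/2 > 1 → CONVERGES

Converges (p = 3/2 > 1)


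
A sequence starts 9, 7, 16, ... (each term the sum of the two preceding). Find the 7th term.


Computing iteratively: 9, 7, 16, 23, 39, 62, 101
a_7 = 101

a_7 = 101


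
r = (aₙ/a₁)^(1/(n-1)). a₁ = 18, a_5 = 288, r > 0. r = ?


r^(n-1) = aₙ/a₁
r^4 = 288/18 = 16
r = 16^(1/4)
= ±2; taking r > 0 gives r = 2

r = 2


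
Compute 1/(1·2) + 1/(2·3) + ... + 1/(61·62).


1/(k(k+1)) = 1/k - 1/(k+1) (partial fractions)
Telescoping: Σ = 1 - 1/62 = 61/62

Sum = 61/62


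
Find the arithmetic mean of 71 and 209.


AM = (71 + 209)/2 = 280/2 = 140

AM = 140


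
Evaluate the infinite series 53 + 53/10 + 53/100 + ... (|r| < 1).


S∞ = a₁/(1-r) = 53/(1 - 1/10)
= 53/(9/10)
= 530/9

S∞ = 530/9


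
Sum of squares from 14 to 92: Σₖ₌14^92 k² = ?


Σₖ₌14^92 k² = Σₖ₌₁^92 k² − Σₖ₌₁^13 k²
= 92·93·185/6 − 13·14·27/6
= 263810 − 819 = 262991

Σk² = 262991


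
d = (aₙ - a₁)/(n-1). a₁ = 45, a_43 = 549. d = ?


d = (aₙ - a₁)/(n-1)
= (549 - 45)/(43-1)
= 504/42 = 12

d = 12


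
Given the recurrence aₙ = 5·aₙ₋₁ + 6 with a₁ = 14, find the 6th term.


Computing step by step:
a_1 = 14
a_2 = 76
a_3 = 386
a_4 = 1936
a_5 = 9686
a_6 = 48436


a_6 = 48436


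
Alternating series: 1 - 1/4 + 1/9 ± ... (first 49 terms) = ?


S = 1 - 1/4 + 1/9 - 1/16 + 1/25 - 1/36 + 1/49 - 1/64 ± ...
= 0.8227
(Full series converges to +π²/12 ≈ +0.8225)

S_49 = 0.8227


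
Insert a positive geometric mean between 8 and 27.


GM = √(8×27) = √216 = 14.6969

GM = 14.6969


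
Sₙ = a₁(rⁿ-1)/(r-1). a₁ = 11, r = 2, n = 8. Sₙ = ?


Sₙ = 11×(2^8 - 1)/(2 - 1)
= 11×(256 - 1)/1
= 11×255/1
= 2805

S_8 = 2805


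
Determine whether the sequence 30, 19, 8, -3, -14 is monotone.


Differences: -11, -11, -11, -11
All differences < 0 → strictly DECREASING

Monotonically decreasing


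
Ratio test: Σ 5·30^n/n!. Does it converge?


aₙ = 5·30^n/n!
a_{n+1}/aₙ = 30^(n+1)/(n+1)! × n!/30^n  (constant 5 cancels)
= 30/(n+1)
L = lim(n→∞) 30/(n+1) = 0
L < 1 → series CONVERGES

Converges (ratio test: L = 0 < 1)


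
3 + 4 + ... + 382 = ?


Σₖ₌3^382 k = Σₖ₌₁^382 k − Σₖ₌₁^2 k
= 382·383/2 − 2·3/2
= 73153 − 3 = 73150

Σk = 73150


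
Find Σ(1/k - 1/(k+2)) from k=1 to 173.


Telescoping with gap 2: two head and two tail terms survive.
= (1 + 1/2) - (1/174 + 1/175)
= 3/2 - 1/174 - 1/175 = 22663/15225

Sum = 22663/15225


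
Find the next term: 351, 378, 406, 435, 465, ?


Pattern: triangular numbers: n(n+1)/2
Terms: 351, 378, 406, 435, 465
Next term = 496

Next term = 496


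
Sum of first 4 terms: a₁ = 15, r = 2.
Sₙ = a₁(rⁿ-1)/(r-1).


Sₙ = 15×(2^4 - 1)/(2 - 1)
= 15×(16 - 1)/1
= 15×15/1
= 225

S_4 = 225


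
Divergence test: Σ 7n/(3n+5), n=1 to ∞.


lim(n→∞) 7n/(3n+5) = 7/3 = 7/3  (divide numerator and denominator by n)
lim aₙ = 7/3 ≠ 0 → series DIVERGES

Diverges (lim aₙ = 7/3 ≠ 0)


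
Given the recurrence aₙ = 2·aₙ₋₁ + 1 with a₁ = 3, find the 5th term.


Computing step by step:
a_1 = 3
a_2 = 7
a_3 = 15
a_4 = 31
a_5 = 63


a_5 = 63


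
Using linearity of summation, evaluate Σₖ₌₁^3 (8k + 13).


Σ(8k+13) = 8·Σk + 13·n
= 8·6 + 13·3
= 48 + 39 = 87

Σ = 87


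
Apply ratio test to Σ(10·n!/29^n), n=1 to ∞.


aₙ = 10·n!/29^n
a_{n+1}/aₙ = (n+1)!/29^(n+1) × 29^n/n!  (constant 10 cancels)
= (n+1)/29
L = lim(n→∞) (n+1)/29 = ∞
L > 1 → series DIVERGES

Diverges (ratio test: L = ∞ > 1)


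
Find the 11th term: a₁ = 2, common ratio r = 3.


aₙ = a₁·r^(n-1)
= 2×3^10
= 2×59049
= 118098

a_11 = 118098


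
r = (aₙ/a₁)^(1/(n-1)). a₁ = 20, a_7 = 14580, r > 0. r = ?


r^(n-1) = aₙ/a₁
r^6 = 14580/20 = 729
r = 729^(1/6)
= ±3; taking r > 0 gives r = 3

r = 3


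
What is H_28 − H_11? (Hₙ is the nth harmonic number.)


Σₖ₌12^28 1/k = 1/12 + 1/13 + 1/14 + ... + 1/28
= 72867871493/80313433200
≈ 0.9073

Sum = 72867871493/80313433200 ≈ 0.9073


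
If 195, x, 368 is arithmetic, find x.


AM = (195 + 368)/2 = 563/2 = 281.5

AM = 281.5


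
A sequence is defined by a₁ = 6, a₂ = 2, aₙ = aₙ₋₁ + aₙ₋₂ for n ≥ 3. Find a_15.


Computing iteratively: 6, 2, 8, 10, 18, 28, 46, 74, 120, 194, 314, 508, ...
a_15 = 2152

a_15 = 2152


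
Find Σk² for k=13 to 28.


Σₖ₌13^28 k² = Σₖ₌₁^28 k² − Σₖ₌₁^12 k²
= 28·29·57/6 − 12·13·25/6
= 7714 − 650 = 7064

Σk² = 7064


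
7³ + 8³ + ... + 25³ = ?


Σₖ₌7^25 k³ = [25·26/2]² − [6·7/2]²
= 105625 − 441 = 105184

Σk³ = 105184


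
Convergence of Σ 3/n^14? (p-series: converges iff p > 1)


p-series test: Σ c/n^p converges if p > 1, diverges if p ≤ 1 (constant c > 0 doesn't affect convergence).
p = 14
14 > 1 → CONVERGES

Converges (p = 14 > 1)


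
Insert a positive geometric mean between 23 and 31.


GM = √(23×31) = √713 = 26.7021

GM = 26.7021


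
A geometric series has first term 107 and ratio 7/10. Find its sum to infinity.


S∞ = a₁/(1-r) = 107/(1 - 7/10)
= 107/(3/10)
= 1070/3

S∞ = 1070/3


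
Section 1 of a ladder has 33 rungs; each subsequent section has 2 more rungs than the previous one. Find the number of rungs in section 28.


aₙ = a₁ + (n-1)d
= 33 + (28-1)×2
= 33 + 54
= 87

a_28 = 87


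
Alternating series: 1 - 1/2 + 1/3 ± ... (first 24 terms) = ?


S = 1 - 1/2 + 1/3 - 1/4 + 1/5 - 1/6 + 1/7 - 1/8 ± ...
= 0.6727
(Full series converges to +ln(2) ≈ +0.6931)

S_24 = 0.6727


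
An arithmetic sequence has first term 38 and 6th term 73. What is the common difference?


d = (aₙ - a₁)/(n-1)
= (73 - 38)/(6-1)
= 35/5 = 7

d = 7


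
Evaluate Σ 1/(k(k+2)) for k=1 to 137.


1/(k(k+2)) = (1/2)·(1/k - 1/(k+2)) (partial fractions)
Telescoping: Σ = (1/2)·(1 + 1/2 - 1/138 - 1/139) = 7124/9591

Sum = 7124/9591


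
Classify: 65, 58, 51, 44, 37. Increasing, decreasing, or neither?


Differences: -7, -7, -7, -7
All differences < 0 → strictly DECREASING

Monotonically decreasing


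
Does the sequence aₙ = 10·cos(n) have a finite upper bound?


For all n, -1 ≤ cos(n) ≤ 1, so -10 ≤ 10·cos(n) ≤ 10
Lower bound: -10, Upper bound: 10
The sequence IS bounded

Bounded (-10 ≤ aₙ ≤ 10)


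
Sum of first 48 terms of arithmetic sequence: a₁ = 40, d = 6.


aₙ = 40 + (48-1)×6 = 322
Sₙ = n(a₁+aₙ)/2 = 48×(40+322)/2
= 48×362/2 = 8688

S_48 = 8688


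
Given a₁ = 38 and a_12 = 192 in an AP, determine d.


d = (aₙ - a₁)/(n-1)
= (192 - 38)/(12-1)
= 154/11 = 14

d = 14


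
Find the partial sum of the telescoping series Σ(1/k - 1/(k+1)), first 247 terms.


Telescoping: adjacent terms cancel.
= 1/1 - 1/248
= 1 - 1/248 = 247/248

Sum = 247/248


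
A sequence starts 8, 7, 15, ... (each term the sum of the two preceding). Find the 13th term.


Computing iteratively: 8, 7, 15, 22, 37, 59, 96, 155, 251, 406, 657, 1063, ...
a_13 = 1720

a_13 = 1720


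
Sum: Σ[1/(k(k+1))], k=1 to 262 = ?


1/(k(k+1)) = 1/k - 1/(k+1) (partial fractions)
Telescoping: Σ = 1 - 1/263 = 262/263

Sum = 262/263


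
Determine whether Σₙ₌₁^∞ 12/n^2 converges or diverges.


p-series test: Σ c/n^p converges if p > 1, diverges if p ≤ 1 (constant c > 0 doesn't affect convergence).
p = 2
2 > 1 → CONVERGES

Converges (p = 2 > 1)


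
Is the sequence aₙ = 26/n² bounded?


a₁ = 26, a₂ = 26/4, a₃ = 26/9, ...
0 < aₙ ≤ 26 for all n ≥ 1
The sequence IS bounded

Bounded (0 < aₙ ≤ 26)


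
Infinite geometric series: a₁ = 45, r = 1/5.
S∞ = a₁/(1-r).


S∞ = a₁/(1-r) = 45/(1 - 1/5)
= 45/(4/5)
= 225/4

S∞ = 225/4


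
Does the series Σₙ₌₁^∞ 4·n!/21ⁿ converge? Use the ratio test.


aₙ = 4·n!/21^n
a_{n+1}/aₙ = (n+1)!/21^(n+1) × 21^n/n!  (constant 4 cancels)
= (n+1)/21
L = lim(n→∞) (n+1)/21 = ∞
L > 1 → series DIVERGES

Diverges (ratio test: L = ∞ > 1)


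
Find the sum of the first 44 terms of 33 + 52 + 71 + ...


aₙ = 33 + (44-1)×19 = 850
Sₙ = n(a₁+aₙ)/2 = 44×(33+850)/2
= 44×883/2 = 19426

S_44 = 19426


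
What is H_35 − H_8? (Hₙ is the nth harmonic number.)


Σₖ₌9^35 1/k = 1/9 + 1/10 + 1/11 + ... + 1/35
= 2679762886927/1875370816800
≈ 1.4289

Sum = 2679762886927/1875370816800 ≈ 1.4289


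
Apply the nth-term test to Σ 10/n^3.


lim(n→∞) 10/n^3 = 0
lim aₙ = 0 → nth-term test is INCONCLUSIVE
(Need other tests; this is actually a convergent p-series with p=3 > 1)

Inconclusive (lim aₙ = 0; need another test)


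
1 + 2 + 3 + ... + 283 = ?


n(n+1)/2 = 283×284/2 = 80372/2 = 40186

Σk = 40186


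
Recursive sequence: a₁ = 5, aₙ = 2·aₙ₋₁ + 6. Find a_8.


Computing step by step:
a_1 = 5
a_2 = 16
a_3 = 38
a_4 = 82
a_5 = 170
a_6 = 346
a_7 = 698
a_8 = 1402


a_8 = 1402


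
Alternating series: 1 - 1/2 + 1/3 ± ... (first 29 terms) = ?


S = 1 - 1/2 + 1/3 - 1/4 + 1/5 - 1/6 + 1/7 - 1/8 ± ...
= 0.7101
(Full series converges to +ln(2) ≈ +0.6931)

S_29 = 0.7101


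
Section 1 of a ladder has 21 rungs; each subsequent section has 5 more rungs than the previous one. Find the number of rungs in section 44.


aₙ = a₁ + (n-1)d
= 21 + (44-1)×5
= 21 + 215
= 236

a_44 = 236


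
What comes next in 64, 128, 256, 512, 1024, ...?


Pattern: powers of 2: 2ⁿ
Terms: 64, 128, 256, 512, 1024
Next term = 2048

Next term = 2048


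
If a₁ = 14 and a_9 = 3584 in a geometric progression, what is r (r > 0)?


r^(n-1) = aₙ/a₁
r^8 = 3584/14 = 256
r = 256^(1/8)
= ±2; taking r > 0 gives r = 2

r = 2


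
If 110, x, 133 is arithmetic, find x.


AM = (110 + 133)/2 = 243/2 = 121.5

AM = 121.5


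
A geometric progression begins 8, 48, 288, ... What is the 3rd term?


aₙ = a₁·r^(n-1)
= 8×6^2
= 8×36
= 288

a_3 = 288


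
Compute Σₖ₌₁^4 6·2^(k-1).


Sₙ = 6×(2^4 - 1)/(2 - 1)
= 6×(16 - 1)/1
= 6×15/1
= 90

S_4 = 90


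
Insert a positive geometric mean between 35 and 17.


GM = √(35×17) = √595 = 24.3926

GM = 24.3926


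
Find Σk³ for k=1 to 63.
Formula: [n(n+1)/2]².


n(n+1)/2 = 63×64/2 = 2016
Σk³ = 2016² = 4064256

Σk³ = 4064256


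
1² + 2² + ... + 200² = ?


n = 200
n(n+1)(2n+1)/6 = 200×201×401/6
= 16120200/6 = 2686700

Σk² = 2686700


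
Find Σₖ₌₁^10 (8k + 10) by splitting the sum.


Σ(8k+10) = 8·Σk + 10·n
= 8·55 + 10·10
= 440 + 100 = 540

Σ = 540


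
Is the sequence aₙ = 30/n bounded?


a₁ = 30, a₂ = 30/2, a₃ = 30/3, ...
0 < aₙ ≤ 30 for all n ≥ 1
Lower bound: 0, Upper bound: 30
The sequence IS bounded

Bounded (0 < aₙ ≤ 30)


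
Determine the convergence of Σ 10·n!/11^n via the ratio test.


aₙ = 10·n!/11^n
a_{n+1}/aₙ = (n+1)!/11^(n+1) × 11^n/n!  (constant 10 cancels)
= (n+1)/11
L = lim(n→∞) (n+1)/11 = ∞
L > 1 → series DIVERGES

Diverges (ratio test: L = ∞ > 1)


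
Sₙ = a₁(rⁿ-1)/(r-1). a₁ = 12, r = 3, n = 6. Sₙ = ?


Sₙ = 12×(3^6 - 1)/(3 - 1)
= 12×(729 - 1)/2
= 12×728/2
= 4368

S_6 = 4368


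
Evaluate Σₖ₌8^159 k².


Σₖ₌8^159 k² = Σₖ₌₁^159 k² − Σₖ₌₁^7 k²
= 159·160·319/6 − 7·8·15/6
= 1352560 − 140 = 1352420

Σk² = 1352420


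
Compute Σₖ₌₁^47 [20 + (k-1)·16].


aₙ = 20 + (47-1)×16 = 756
Sₙ = n(a₁+aₙ)/2 = 47×(20+756)/2
= 47×776/2 = 18236

S_47 = 18236


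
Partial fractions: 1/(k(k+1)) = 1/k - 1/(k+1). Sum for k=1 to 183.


1/(k(k+1)) = 1/k - 1/(k+1) (partial fractions)
Telescoping: Σ = 1 - 1/184 = 183/184

Sum = 183/184


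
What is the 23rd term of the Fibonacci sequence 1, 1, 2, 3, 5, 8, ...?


Fibonacci sequence: 1, 1, 2, 3, 5, 8, 13, 21, 34, 55, 89, ...
F(23) = 28657

F(23) = 28657


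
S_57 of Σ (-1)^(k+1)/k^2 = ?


S = 1 - 1/4 + 1/9 - 1/16 + 1/25 - 1/36 + 1/49 - 1/64 ± ...
= 0.8226
(Full series converges to +π²/12 ≈ +0.8225)

S_57 = 0.8226
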